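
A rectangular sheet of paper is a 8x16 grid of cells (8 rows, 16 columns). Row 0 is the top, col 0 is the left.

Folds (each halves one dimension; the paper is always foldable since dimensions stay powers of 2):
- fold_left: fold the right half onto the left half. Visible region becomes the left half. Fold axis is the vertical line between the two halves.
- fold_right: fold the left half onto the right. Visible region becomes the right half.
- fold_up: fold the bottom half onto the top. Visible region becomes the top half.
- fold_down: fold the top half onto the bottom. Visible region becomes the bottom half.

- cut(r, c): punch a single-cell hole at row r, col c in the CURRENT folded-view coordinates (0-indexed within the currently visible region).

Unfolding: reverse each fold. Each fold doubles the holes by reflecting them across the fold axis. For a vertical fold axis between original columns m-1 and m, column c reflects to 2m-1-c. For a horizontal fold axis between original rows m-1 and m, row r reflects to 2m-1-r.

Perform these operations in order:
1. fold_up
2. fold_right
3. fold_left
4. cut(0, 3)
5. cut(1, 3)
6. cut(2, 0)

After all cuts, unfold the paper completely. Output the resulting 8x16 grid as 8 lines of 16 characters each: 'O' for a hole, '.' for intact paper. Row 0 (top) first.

Op 1 fold_up: fold axis h@4; visible region now rows[0,4) x cols[0,16) = 4x16
Op 2 fold_right: fold axis v@8; visible region now rows[0,4) x cols[8,16) = 4x8
Op 3 fold_left: fold axis v@12; visible region now rows[0,4) x cols[8,12) = 4x4
Op 4 cut(0, 3): punch at orig (0,11); cuts so far [(0, 11)]; region rows[0,4) x cols[8,12) = 4x4
Op 5 cut(1, 3): punch at orig (1,11); cuts so far [(0, 11), (1, 11)]; region rows[0,4) x cols[8,12) = 4x4
Op 6 cut(2, 0): punch at orig (2,8); cuts so far [(0, 11), (1, 11), (2, 8)]; region rows[0,4) x cols[8,12) = 4x4
Unfold 1 (reflect across v@12): 6 holes -> [(0, 11), (0, 12), (1, 11), (1, 12), (2, 8), (2, 15)]
Unfold 2 (reflect across v@8): 12 holes -> [(0, 3), (0, 4), (0, 11), (0, 12), (1, 3), (1, 4), (1, 11), (1, 12), (2, 0), (2, 7), (2, 8), (2, 15)]
Unfold 3 (reflect across h@4): 24 holes -> [(0, 3), (0, 4), (0, 11), (0, 12), (1, 3), (1, 4), (1, 11), (1, 12), (2, 0), (2, 7), (2, 8), (2, 15), (5, 0), (5, 7), (5, 8), (5, 15), (6, 3), (6, 4), (6, 11), (6, 12), (7, 3), (7, 4), (7, 11), (7, 12)]

Answer: ...OO......OO...
...OO......OO...
O......OO......O
................
................
O......OO......O
...OO......OO...
...OO......OO...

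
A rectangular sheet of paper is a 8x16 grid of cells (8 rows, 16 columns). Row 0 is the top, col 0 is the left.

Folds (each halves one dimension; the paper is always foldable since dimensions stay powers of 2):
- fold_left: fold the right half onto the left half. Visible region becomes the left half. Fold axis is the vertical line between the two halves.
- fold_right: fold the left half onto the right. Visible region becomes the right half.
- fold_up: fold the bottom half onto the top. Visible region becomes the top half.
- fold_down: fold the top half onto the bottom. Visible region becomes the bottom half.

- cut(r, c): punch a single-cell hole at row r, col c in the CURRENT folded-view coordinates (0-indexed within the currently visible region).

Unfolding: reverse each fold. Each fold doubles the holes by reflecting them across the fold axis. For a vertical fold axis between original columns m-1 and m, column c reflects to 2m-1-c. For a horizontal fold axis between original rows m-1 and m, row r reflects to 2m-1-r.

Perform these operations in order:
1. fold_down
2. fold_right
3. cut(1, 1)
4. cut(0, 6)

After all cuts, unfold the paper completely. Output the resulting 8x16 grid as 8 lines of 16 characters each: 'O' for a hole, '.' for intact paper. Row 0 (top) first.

Answer: ................
................
......O..O......
.O............O.
.O............O.
......O..O......
................
................

Derivation:
Op 1 fold_down: fold axis h@4; visible region now rows[4,8) x cols[0,16) = 4x16
Op 2 fold_right: fold axis v@8; visible region now rows[4,8) x cols[8,16) = 4x8
Op 3 cut(1, 1): punch at orig (5,9); cuts so far [(5, 9)]; region rows[4,8) x cols[8,16) = 4x8
Op 4 cut(0, 6): punch at orig (4,14); cuts so far [(4, 14), (5, 9)]; region rows[4,8) x cols[8,16) = 4x8
Unfold 1 (reflect across v@8): 4 holes -> [(4, 1), (4, 14), (5, 6), (5, 9)]
Unfold 2 (reflect across h@4): 8 holes -> [(2, 6), (2, 9), (3, 1), (3, 14), (4, 1), (4, 14), (5, 6), (5, 9)]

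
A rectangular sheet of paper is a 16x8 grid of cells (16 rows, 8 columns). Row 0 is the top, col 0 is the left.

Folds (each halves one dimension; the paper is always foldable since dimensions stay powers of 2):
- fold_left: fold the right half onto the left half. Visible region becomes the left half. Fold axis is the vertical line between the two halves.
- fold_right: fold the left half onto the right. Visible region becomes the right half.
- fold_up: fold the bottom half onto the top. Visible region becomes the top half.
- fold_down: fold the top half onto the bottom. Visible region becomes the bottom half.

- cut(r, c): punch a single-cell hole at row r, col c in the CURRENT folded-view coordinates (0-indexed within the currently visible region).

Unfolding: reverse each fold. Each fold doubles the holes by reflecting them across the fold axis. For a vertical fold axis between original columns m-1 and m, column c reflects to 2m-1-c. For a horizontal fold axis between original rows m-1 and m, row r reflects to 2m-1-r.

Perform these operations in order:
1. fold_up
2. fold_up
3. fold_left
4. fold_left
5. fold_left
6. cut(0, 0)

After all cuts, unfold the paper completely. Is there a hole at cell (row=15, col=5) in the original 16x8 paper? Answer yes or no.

Answer: yes

Derivation:
Op 1 fold_up: fold axis h@8; visible region now rows[0,8) x cols[0,8) = 8x8
Op 2 fold_up: fold axis h@4; visible region now rows[0,4) x cols[0,8) = 4x8
Op 3 fold_left: fold axis v@4; visible region now rows[0,4) x cols[0,4) = 4x4
Op 4 fold_left: fold axis v@2; visible region now rows[0,4) x cols[0,2) = 4x2
Op 5 fold_left: fold axis v@1; visible region now rows[0,4) x cols[0,1) = 4x1
Op 6 cut(0, 0): punch at orig (0,0); cuts so far [(0, 0)]; region rows[0,4) x cols[0,1) = 4x1
Unfold 1 (reflect across v@1): 2 holes -> [(0, 0), (0, 1)]
Unfold 2 (reflect across v@2): 4 holes -> [(0, 0), (0, 1), (0, 2), (0, 3)]
Unfold 3 (reflect across v@4): 8 holes -> [(0, 0), (0, 1), (0, 2), (0, 3), (0, 4), (0, 5), (0, 6), (0, 7)]
Unfold 4 (reflect across h@4): 16 holes -> [(0, 0), (0, 1), (0, 2), (0, 3), (0, 4), (0, 5), (0, 6), (0, 7), (7, 0), (7, 1), (7, 2), (7, 3), (7, 4), (7, 5), (7, 6), (7, 7)]
Unfold 5 (reflect across h@8): 32 holes -> [(0, 0), (0, 1), (0, 2), (0, 3), (0, 4), (0, 5), (0, 6), (0, 7), (7, 0), (7, 1), (7, 2), (7, 3), (7, 4), (7, 5), (7, 6), (7, 7), (8, 0), (8, 1), (8, 2), (8, 3), (8, 4), (8, 5), (8, 6), (8, 7), (15, 0), (15, 1), (15, 2), (15, 3), (15, 4), (15, 5), (15, 6), (15, 7)]
Holes: [(0, 0), (0, 1), (0, 2), (0, 3), (0, 4), (0, 5), (0, 6), (0, 7), (7, 0), (7, 1), (7, 2), (7, 3), (7, 4), (7, 5), (7, 6), (7, 7), (8, 0), (8, 1), (8, 2), (8, 3), (8, 4), (8, 5), (8, 6), (8, 7), (15, 0), (15, 1), (15, 2), (15, 3), (15, 4), (15, 5), (15, 6), (15, 7)]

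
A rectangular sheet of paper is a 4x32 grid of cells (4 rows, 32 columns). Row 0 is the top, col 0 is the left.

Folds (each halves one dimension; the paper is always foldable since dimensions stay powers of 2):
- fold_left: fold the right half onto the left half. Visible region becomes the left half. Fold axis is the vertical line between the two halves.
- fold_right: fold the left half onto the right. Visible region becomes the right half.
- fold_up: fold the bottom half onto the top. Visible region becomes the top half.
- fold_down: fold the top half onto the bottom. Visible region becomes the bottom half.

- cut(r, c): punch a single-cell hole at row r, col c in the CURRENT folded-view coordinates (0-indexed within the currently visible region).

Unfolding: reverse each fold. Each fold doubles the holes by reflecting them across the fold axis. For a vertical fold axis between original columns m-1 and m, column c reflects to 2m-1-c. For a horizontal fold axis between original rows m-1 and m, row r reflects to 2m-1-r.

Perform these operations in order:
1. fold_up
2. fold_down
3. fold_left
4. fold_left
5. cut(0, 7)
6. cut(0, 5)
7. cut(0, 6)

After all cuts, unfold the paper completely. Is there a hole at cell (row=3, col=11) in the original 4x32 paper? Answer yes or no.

Op 1 fold_up: fold axis h@2; visible region now rows[0,2) x cols[0,32) = 2x32
Op 2 fold_down: fold axis h@1; visible region now rows[1,2) x cols[0,32) = 1x32
Op 3 fold_left: fold axis v@16; visible region now rows[1,2) x cols[0,16) = 1x16
Op 4 fold_left: fold axis v@8; visible region now rows[1,2) x cols[0,8) = 1x8
Op 5 cut(0, 7): punch at orig (1,7); cuts so far [(1, 7)]; region rows[1,2) x cols[0,8) = 1x8
Op 6 cut(0, 5): punch at orig (1,5); cuts so far [(1, 5), (1, 7)]; region rows[1,2) x cols[0,8) = 1x8
Op 7 cut(0, 6): punch at orig (1,6); cuts so far [(1, 5), (1, 6), (1, 7)]; region rows[1,2) x cols[0,8) = 1x8
Unfold 1 (reflect across v@8): 6 holes -> [(1, 5), (1, 6), (1, 7), (1, 8), (1, 9), (1, 10)]
Unfold 2 (reflect across v@16): 12 holes -> [(1, 5), (1, 6), (1, 7), (1, 8), (1, 9), (1, 10), (1, 21), (1, 22), (1, 23), (1, 24), (1, 25), (1, 26)]
Unfold 3 (reflect across h@1): 24 holes -> [(0, 5), (0, 6), (0, 7), (0, 8), (0, 9), (0, 10), (0, 21), (0, 22), (0, 23), (0, 24), (0, 25), (0, 26), (1, 5), (1, 6), (1, 7), (1, 8), (1, 9), (1, 10), (1, 21), (1, 22), (1, 23), (1, 24), (1, 25), (1, 26)]
Unfold 4 (reflect across h@2): 48 holes -> [(0, 5), (0, 6), (0, 7), (0, 8), (0, 9), (0, 10), (0, 21), (0, 22), (0, 23), (0, 24), (0, 25), (0, 26), (1, 5), (1, 6), (1, 7), (1, 8), (1, 9), (1, 10), (1, 21), (1, 22), (1, 23), (1, 24), (1, 25), (1, 26), (2, 5), (2, 6), (2, 7), (2, 8), (2, 9), (2, 10), (2, 21), (2, 22), (2, 23), (2, 24), (2, 25), (2, 26), (3, 5), (3, 6), (3, 7), (3, 8), (3, 9), (3, 10), (3, 21), (3, 22), (3, 23), (3, 24), (3, 25), (3, 26)]
Holes: [(0, 5), (0, 6), (0, 7), (0, 8), (0, 9), (0, 10), (0, 21), (0, 22), (0, 23), (0, 24), (0, 25), (0, 26), (1, 5), (1, 6), (1, 7), (1, 8), (1, 9), (1, 10), (1, 21), (1, 22), (1, 23), (1, 24), (1, 25), (1, 26), (2, 5), (2, 6), (2, 7), (2, 8), (2, 9), (2, 10), (2, 21), (2, 22), (2, 23), (2, 24), (2, 25), (2, 26), (3, 5), (3, 6), (3, 7), (3, 8), (3, 9), (3, 10), (3, 21), (3, 22), (3, 23), (3, 24), (3, 25), (3, 26)]

Answer: no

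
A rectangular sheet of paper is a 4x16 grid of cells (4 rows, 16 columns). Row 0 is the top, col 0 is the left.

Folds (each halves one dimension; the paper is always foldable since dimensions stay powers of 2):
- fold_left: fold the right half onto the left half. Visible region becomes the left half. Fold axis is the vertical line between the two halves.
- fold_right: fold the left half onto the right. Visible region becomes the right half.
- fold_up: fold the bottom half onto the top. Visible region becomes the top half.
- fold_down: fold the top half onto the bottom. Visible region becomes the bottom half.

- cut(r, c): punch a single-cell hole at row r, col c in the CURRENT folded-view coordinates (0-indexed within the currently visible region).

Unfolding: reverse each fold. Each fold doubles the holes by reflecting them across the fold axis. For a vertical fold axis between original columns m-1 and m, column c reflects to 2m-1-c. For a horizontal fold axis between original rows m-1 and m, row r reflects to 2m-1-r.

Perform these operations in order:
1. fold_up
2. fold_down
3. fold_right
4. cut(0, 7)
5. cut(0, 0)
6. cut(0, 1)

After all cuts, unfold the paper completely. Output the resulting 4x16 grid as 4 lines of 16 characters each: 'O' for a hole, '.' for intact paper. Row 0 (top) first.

Answer: O.....OOOO.....O
O.....OOOO.....O
O.....OOOO.....O
O.....OOOO.....O

Derivation:
Op 1 fold_up: fold axis h@2; visible region now rows[0,2) x cols[0,16) = 2x16
Op 2 fold_down: fold axis h@1; visible region now rows[1,2) x cols[0,16) = 1x16
Op 3 fold_right: fold axis v@8; visible region now rows[1,2) x cols[8,16) = 1x8
Op 4 cut(0, 7): punch at orig (1,15); cuts so far [(1, 15)]; region rows[1,2) x cols[8,16) = 1x8
Op 5 cut(0, 0): punch at orig (1,8); cuts so far [(1, 8), (1, 15)]; region rows[1,2) x cols[8,16) = 1x8
Op 6 cut(0, 1): punch at orig (1,9); cuts so far [(1, 8), (1, 9), (1, 15)]; region rows[1,2) x cols[8,16) = 1x8
Unfold 1 (reflect across v@8): 6 holes -> [(1, 0), (1, 6), (1, 7), (1, 8), (1, 9), (1, 15)]
Unfold 2 (reflect across h@1): 12 holes -> [(0, 0), (0, 6), (0, 7), (0, 8), (0, 9), (0, 15), (1, 0), (1, 6), (1, 7), (1, 8), (1, 9), (1, 15)]
Unfold 3 (reflect across h@2): 24 holes -> [(0, 0), (0, 6), (0, 7), (0, 8), (0, 9), (0, 15), (1, 0), (1, 6), (1, 7), (1, 8), (1, 9), (1, 15), (2, 0), (2, 6), (2, 7), (2, 8), (2, 9), (2, 15), (3, 0), (3, 6), (3, 7), (3, 8), (3, 9), (3, 15)]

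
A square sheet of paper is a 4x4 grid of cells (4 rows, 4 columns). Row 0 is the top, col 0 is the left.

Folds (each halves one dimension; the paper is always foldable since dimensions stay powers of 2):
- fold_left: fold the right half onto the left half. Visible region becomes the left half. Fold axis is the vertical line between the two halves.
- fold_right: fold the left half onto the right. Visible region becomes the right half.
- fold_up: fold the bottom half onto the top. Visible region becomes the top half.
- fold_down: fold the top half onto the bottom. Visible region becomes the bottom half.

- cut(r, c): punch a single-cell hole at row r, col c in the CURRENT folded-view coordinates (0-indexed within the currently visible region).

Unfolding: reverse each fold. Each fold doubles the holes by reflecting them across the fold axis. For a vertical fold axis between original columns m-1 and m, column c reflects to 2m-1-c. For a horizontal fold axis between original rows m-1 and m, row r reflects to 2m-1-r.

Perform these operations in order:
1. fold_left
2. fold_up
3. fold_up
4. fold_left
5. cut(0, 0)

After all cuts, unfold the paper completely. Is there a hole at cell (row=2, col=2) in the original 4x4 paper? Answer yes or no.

Op 1 fold_left: fold axis v@2; visible region now rows[0,4) x cols[0,2) = 4x2
Op 2 fold_up: fold axis h@2; visible region now rows[0,2) x cols[0,2) = 2x2
Op 3 fold_up: fold axis h@1; visible region now rows[0,1) x cols[0,2) = 1x2
Op 4 fold_left: fold axis v@1; visible region now rows[0,1) x cols[0,1) = 1x1
Op 5 cut(0, 0): punch at orig (0,0); cuts so far [(0, 0)]; region rows[0,1) x cols[0,1) = 1x1
Unfold 1 (reflect across v@1): 2 holes -> [(0, 0), (0, 1)]
Unfold 2 (reflect across h@1): 4 holes -> [(0, 0), (0, 1), (1, 0), (1, 1)]
Unfold 3 (reflect across h@2): 8 holes -> [(0, 0), (0, 1), (1, 0), (1, 1), (2, 0), (2, 1), (3, 0), (3, 1)]
Unfold 4 (reflect across v@2): 16 holes -> [(0, 0), (0, 1), (0, 2), (0, 3), (1, 0), (1, 1), (1, 2), (1, 3), (2, 0), (2, 1), (2, 2), (2, 3), (3, 0), (3, 1), (3, 2), (3, 3)]
Holes: [(0, 0), (0, 1), (0, 2), (0, 3), (1, 0), (1, 1), (1, 2), (1, 3), (2, 0), (2, 1), (2, 2), (2, 3), (3, 0), (3, 1), (3, 2), (3, 3)]

Answer: yes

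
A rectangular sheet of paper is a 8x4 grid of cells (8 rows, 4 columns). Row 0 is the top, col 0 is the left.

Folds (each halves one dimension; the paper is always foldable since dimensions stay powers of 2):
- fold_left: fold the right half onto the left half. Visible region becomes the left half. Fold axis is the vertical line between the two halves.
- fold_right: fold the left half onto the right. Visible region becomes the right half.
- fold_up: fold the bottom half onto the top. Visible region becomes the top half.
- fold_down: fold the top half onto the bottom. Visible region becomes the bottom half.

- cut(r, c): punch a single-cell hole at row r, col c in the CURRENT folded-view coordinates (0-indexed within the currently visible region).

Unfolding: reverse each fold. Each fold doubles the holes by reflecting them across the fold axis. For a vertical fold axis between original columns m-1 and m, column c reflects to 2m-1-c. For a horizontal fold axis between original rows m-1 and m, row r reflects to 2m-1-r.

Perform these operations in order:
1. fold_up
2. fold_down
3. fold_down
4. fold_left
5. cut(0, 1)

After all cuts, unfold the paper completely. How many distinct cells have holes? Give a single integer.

Op 1 fold_up: fold axis h@4; visible region now rows[0,4) x cols[0,4) = 4x4
Op 2 fold_down: fold axis h@2; visible region now rows[2,4) x cols[0,4) = 2x4
Op 3 fold_down: fold axis h@3; visible region now rows[3,4) x cols[0,4) = 1x4
Op 4 fold_left: fold axis v@2; visible region now rows[3,4) x cols[0,2) = 1x2
Op 5 cut(0, 1): punch at orig (3,1); cuts so far [(3, 1)]; region rows[3,4) x cols[0,2) = 1x2
Unfold 1 (reflect across v@2): 2 holes -> [(3, 1), (3, 2)]
Unfold 2 (reflect across h@3): 4 holes -> [(2, 1), (2, 2), (3, 1), (3, 2)]
Unfold 3 (reflect across h@2): 8 holes -> [(0, 1), (0, 2), (1, 1), (1, 2), (2, 1), (2, 2), (3, 1), (3, 2)]
Unfold 4 (reflect across h@4): 16 holes -> [(0, 1), (0, 2), (1, 1), (1, 2), (2, 1), (2, 2), (3, 1), (3, 2), (4, 1), (4, 2), (5, 1), (5, 2), (6, 1), (6, 2), (7, 1), (7, 2)]

Answer: 16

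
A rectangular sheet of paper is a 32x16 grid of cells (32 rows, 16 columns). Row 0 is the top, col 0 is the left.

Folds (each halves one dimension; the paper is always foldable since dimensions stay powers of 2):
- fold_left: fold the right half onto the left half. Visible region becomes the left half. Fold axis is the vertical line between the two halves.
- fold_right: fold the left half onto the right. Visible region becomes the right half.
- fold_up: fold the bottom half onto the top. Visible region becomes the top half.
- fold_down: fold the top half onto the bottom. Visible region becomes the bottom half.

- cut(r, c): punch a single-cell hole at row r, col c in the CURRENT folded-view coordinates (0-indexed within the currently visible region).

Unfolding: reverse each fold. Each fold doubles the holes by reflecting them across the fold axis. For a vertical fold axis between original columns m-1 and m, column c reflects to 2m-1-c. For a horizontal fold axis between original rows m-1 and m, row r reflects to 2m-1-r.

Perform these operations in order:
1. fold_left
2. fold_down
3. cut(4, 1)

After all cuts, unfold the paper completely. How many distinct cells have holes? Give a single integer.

Answer: 4

Derivation:
Op 1 fold_left: fold axis v@8; visible region now rows[0,32) x cols[0,8) = 32x8
Op 2 fold_down: fold axis h@16; visible region now rows[16,32) x cols[0,8) = 16x8
Op 3 cut(4, 1): punch at orig (20,1); cuts so far [(20, 1)]; region rows[16,32) x cols[0,8) = 16x8
Unfold 1 (reflect across h@16): 2 holes -> [(11, 1), (20, 1)]
Unfold 2 (reflect across v@8): 4 holes -> [(11, 1), (11, 14), (20, 1), (20, 14)]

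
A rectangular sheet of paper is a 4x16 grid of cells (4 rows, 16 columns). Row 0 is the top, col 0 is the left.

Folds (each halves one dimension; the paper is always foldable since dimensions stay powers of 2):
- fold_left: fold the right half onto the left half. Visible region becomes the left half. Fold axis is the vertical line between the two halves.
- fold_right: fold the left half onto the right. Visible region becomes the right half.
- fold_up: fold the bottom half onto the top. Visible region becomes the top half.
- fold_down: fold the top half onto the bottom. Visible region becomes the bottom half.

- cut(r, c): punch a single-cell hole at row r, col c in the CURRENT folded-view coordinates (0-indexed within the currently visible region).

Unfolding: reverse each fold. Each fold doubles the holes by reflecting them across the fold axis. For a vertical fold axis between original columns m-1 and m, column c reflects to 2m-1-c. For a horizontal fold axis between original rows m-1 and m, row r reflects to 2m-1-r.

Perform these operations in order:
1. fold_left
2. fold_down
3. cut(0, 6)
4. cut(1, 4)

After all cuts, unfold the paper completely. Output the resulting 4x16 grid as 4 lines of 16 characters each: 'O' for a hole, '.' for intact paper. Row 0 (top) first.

Answer: ....O......O....
......O..O......
......O..O......
....O......O....

Derivation:
Op 1 fold_left: fold axis v@8; visible region now rows[0,4) x cols[0,8) = 4x8
Op 2 fold_down: fold axis h@2; visible region now rows[2,4) x cols[0,8) = 2x8
Op 3 cut(0, 6): punch at orig (2,6); cuts so far [(2, 6)]; region rows[2,4) x cols[0,8) = 2x8
Op 4 cut(1, 4): punch at orig (3,4); cuts so far [(2, 6), (3, 4)]; region rows[2,4) x cols[0,8) = 2x8
Unfold 1 (reflect across h@2): 4 holes -> [(0, 4), (1, 6), (2, 6), (3, 4)]
Unfold 2 (reflect across v@8): 8 holes -> [(0, 4), (0, 11), (1, 6), (1, 9), (2, 6), (2, 9), (3, 4), (3, 11)]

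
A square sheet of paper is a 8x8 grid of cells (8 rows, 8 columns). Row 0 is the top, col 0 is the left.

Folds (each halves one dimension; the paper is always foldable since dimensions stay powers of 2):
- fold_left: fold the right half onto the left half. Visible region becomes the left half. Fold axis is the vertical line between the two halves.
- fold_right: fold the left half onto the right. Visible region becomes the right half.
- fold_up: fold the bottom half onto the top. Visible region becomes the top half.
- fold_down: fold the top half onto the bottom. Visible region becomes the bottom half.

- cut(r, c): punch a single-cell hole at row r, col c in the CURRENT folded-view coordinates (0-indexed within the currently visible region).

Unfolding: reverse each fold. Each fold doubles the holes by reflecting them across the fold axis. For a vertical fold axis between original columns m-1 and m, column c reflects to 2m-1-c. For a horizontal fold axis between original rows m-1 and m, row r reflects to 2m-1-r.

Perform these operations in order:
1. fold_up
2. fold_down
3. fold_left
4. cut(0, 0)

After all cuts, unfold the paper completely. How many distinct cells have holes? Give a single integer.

Answer: 8

Derivation:
Op 1 fold_up: fold axis h@4; visible region now rows[0,4) x cols[0,8) = 4x8
Op 2 fold_down: fold axis h@2; visible region now rows[2,4) x cols[0,8) = 2x8
Op 3 fold_left: fold axis v@4; visible region now rows[2,4) x cols[0,4) = 2x4
Op 4 cut(0, 0): punch at orig (2,0); cuts so far [(2, 0)]; region rows[2,4) x cols[0,4) = 2x4
Unfold 1 (reflect across v@4): 2 holes -> [(2, 0), (2, 7)]
Unfold 2 (reflect across h@2): 4 holes -> [(1, 0), (1, 7), (2, 0), (2, 7)]
Unfold 3 (reflect across h@4): 8 holes -> [(1, 0), (1, 7), (2, 0), (2, 7), (5, 0), (5, 7), (6, 0), (6, 7)]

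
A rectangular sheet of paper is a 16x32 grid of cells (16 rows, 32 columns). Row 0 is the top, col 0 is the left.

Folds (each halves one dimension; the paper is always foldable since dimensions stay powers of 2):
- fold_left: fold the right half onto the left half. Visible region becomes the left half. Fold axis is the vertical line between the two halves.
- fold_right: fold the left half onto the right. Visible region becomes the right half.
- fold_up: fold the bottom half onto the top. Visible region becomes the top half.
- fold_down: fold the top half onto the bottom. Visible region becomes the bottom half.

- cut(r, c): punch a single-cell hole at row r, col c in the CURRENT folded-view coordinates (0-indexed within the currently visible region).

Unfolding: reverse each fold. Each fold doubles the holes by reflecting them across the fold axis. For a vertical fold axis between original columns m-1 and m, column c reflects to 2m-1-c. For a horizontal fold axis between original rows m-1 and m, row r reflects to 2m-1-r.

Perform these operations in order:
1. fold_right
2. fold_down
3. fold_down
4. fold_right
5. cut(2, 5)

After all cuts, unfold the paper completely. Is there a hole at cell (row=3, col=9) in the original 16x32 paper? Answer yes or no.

Op 1 fold_right: fold axis v@16; visible region now rows[0,16) x cols[16,32) = 16x16
Op 2 fold_down: fold axis h@8; visible region now rows[8,16) x cols[16,32) = 8x16
Op 3 fold_down: fold axis h@12; visible region now rows[12,16) x cols[16,32) = 4x16
Op 4 fold_right: fold axis v@24; visible region now rows[12,16) x cols[24,32) = 4x8
Op 5 cut(2, 5): punch at orig (14,29); cuts so far [(14, 29)]; region rows[12,16) x cols[24,32) = 4x8
Unfold 1 (reflect across v@24): 2 holes -> [(14, 18), (14, 29)]
Unfold 2 (reflect across h@12): 4 holes -> [(9, 18), (9, 29), (14, 18), (14, 29)]
Unfold 3 (reflect across h@8): 8 holes -> [(1, 18), (1, 29), (6, 18), (6, 29), (9, 18), (9, 29), (14, 18), (14, 29)]
Unfold 4 (reflect across v@16): 16 holes -> [(1, 2), (1, 13), (1, 18), (1, 29), (6, 2), (6, 13), (6, 18), (6, 29), (9, 2), (9, 13), (9, 18), (9, 29), (14, 2), (14, 13), (14, 18), (14, 29)]
Holes: [(1, 2), (1, 13), (1, 18), (1, 29), (6, 2), (6, 13), (6, 18), (6, 29), (9, 2), (9, 13), (9, 18), (9, 29), (14, 2), (14, 13), (14, 18), (14, 29)]

Answer: no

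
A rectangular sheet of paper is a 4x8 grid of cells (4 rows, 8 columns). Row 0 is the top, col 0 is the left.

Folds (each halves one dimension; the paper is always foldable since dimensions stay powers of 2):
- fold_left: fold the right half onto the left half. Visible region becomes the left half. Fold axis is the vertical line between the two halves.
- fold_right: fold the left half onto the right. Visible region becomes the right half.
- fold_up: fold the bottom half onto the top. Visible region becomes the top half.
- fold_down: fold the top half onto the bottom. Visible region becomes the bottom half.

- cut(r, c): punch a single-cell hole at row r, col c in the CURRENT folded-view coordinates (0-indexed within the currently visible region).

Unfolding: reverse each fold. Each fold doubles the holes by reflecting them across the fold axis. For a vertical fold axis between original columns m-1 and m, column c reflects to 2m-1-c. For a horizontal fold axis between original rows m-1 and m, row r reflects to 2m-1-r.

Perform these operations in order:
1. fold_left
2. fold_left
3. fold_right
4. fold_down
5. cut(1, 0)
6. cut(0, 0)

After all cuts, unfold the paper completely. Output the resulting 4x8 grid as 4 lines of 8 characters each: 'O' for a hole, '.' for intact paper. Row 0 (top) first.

Answer: OOOOOOOO
OOOOOOOO
OOOOOOOO
OOOOOOOO

Derivation:
Op 1 fold_left: fold axis v@4; visible region now rows[0,4) x cols[0,4) = 4x4
Op 2 fold_left: fold axis v@2; visible region now rows[0,4) x cols[0,2) = 4x2
Op 3 fold_right: fold axis v@1; visible region now rows[0,4) x cols[1,2) = 4x1
Op 4 fold_down: fold axis h@2; visible region now rows[2,4) x cols[1,2) = 2x1
Op 5 cut(1, 0): punch at orig (3,1); cuts so far [(3, 1)]; region rows[2,4) x cols[1,2) = 2x1
Op 6 cut(0, 0): punch at orig (2,1); cuts so far [(2, 1), (3, 1)]; region rows[2,4) x cols[1,2) = 2x1
Unfold 1 (reflect across h@2): 4 holes -> [(0, 1), (1, 1), (2, 1), (3, 1)]
Unfold 2 (reflect across v@1): 8 holes -> [(0, 0), (0, 1), (1, 0), (1, 1), (2, 0), (2, 1), (3, 0), (3, 1)]
Unfold 3 (reflect across v@2): 16 holes -> [(0, 0), (0, 1), (0, 2), (0, 3), (1, 0), (1, 1), (1, 2), (1, 3), (2, 0), (2, 1), (2, 2), (2, 3), (3, 0), (3, 1), (3, 2), (3, 3)]
Unfold 4 (reflect across v@4): 32 holes -> [(0, 0), (0, 1), (0, 2), (0, 3), (0, 4), (0, 5), (0, 6), (0, 7), (1, 0), (1, 1), (1, 2), (1, 3), (1, 4), (1, 5), (1, 6), (1, 7), (2, 0), (2, 1), (2, 2), (2, 3), (2, 4), (2, 5), (2, 6), (2, 7), (3, 0), (3, 1), (3, 2), (3, 3), (3, 4), (3, 5), (3, 6), (3, 7)]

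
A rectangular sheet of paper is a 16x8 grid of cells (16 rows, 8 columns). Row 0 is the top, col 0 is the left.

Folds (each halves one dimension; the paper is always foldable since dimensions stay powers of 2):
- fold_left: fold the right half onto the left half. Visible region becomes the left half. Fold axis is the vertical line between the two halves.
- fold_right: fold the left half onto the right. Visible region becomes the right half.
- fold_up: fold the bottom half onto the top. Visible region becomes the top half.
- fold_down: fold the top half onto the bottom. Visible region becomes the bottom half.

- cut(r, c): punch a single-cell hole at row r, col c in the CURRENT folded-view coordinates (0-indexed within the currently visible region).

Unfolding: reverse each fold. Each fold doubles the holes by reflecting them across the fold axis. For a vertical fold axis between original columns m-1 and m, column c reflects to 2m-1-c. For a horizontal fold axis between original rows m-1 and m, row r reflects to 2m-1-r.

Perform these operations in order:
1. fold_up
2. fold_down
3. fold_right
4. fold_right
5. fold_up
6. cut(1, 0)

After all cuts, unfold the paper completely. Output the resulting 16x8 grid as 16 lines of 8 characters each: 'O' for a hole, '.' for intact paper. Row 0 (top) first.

Op 1 fold_up: fold axis h@8; visible region now rows[0,8) x cols[0,8) = 8x8
Op 2 fold_down: fold axis h@4; visible region now rows[4,8) x cols[0,8) = 4x8
Op 3 fold_right: fold axis v@4; visible region now rows[4,8) x cols[4,8) = 4x4
Op 4 fold_right: fold axis v@6; visible region now rows[4,8) x cols[6,8) = 4x2
Op 5 fold_up: fold axis h@6; visible region now rows[4,6) x cols[6,8) = 2x2
Op 6 cut(1, 0): punch at orig (5,6); cuts so far [(5, 6)]; region rows[4,6) x cols[6,8) = 2x2
Unfold 1 (reflect across h@6): 2 holes -> [(5, 6), (6, 6)]
Unfold 2 (reflect across v@6): 4 holes -> [(5, 5), (5, 6), (6, 5), (6, 6)]
Unfold 3 (reflect across v@4): 8 holes -> [(5, 1), (5, 2), (5, 5), (5, 6), (6, 1), (6, 2), (6, 5), (6, 6)]
Unfold 4 (reflect across h@4): 16 holes -> [(1, 1), (1, 2), (1, 5), (1, 6), (2, 1), (2, 2), (2, 5), (2, 6), (5, 1), (5, 2), (5, 5), (5, 6), (6, 1), (6, 2), (6, 5), (6, 6)]
Unfold 5 (reflect across h@8): 32 holes -> [(1, 1), (1, 2), (1, 5), (1, 6), (2, 1), (2, 2), (2, 5), (2, 6), (5, 1), (5, 2), (5, 5), (5, 6), (6, 1), (6, 2), (6, 5), (6, 6), (9, 1), (9, 2), (9, 5), (9, 6), (10, 1), (10, 2), (10, 5), (10, 6), (13, 1), (13, 2), (13, 5), (13, 6), (14, 1), (14, 2), (14, 5), (14, 6)]

Answer: ........
.OO..OO.
.OO..OO.
........
........
.OO..OO.
.OO..OO.
........
........
.OO..OO.
.OO..OO.
........
........
.OO..OO.
.OO..OO.
........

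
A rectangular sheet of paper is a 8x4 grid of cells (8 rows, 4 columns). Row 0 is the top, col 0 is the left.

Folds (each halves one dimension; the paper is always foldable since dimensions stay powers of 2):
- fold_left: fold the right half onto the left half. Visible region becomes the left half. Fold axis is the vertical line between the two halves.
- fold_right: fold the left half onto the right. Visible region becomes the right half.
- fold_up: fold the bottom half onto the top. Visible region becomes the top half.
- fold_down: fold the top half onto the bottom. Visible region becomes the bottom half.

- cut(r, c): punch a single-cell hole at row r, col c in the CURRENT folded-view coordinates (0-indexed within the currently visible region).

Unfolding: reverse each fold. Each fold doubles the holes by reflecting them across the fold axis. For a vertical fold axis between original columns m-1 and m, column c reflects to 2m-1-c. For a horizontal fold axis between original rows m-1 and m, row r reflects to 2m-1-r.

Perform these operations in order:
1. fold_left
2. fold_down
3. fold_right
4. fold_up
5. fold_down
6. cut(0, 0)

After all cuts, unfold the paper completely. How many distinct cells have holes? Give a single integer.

Op 1 fold_left: fold axis v@2; visible region now rows[0,8) x cols[0,2) = 8x2
Op 2 fold_down: fold axis h@4; visible region now rows[4,8) x cols[0,2) = 4x2
Op 3 fold_right: fold axis v@1; visible region now rows[4,8) x cols[1,2) = 4x1
Op 4 fold_up: fold axis h@6; visible region now rows[4,6) x cols[1,2) = 2x1
Op 5 fold_down: fold axis h@5; visible region now rows[5,6) x cols[1,2) = 1x1
Op 6 cut(0, 0): punch at orig (5,1); cuts so far [(5, 1)]; region rows[5,6) x cols[1,2) = 1x1
Unfold 1 (reflect across h@5): 2 holes -> [(4, 1), (5, 1)]
Unfold 2 (reflect across h@6): 4 holes -> [(4, 1), (5, 1), (6, 1), (7, 1)]
Unfold 3 (reflect across v@1): 8 holes -> [(4, 0), (4, 1), (5, 0), (5, 1), (6, 0), (6, 1), (7, 0), (7, 1)]
Unfold 4 (reflect across h@4): 16 holes -> [(0, 0), (0, 1), (1, 0), (1, 1), (2, 0), (2, 1), (3, 0), (3, 1), (4, 0), (4, 1), (5, 0), (5, 1), (6, 0), (6, 1), (7, 0), (7, 1)]
Unfold 5 (reflect across v@2): 32 holes -> [(0, 0), (0, 1), (0, 2), (0, 3), (1, 0), (1, 1), (1, 2), (1, 3), (2, 0), (2, 1), (2, 2), (2, 3), (3, 0), (3, 1), (3, 2), (3, 3), (4, 0), (4, 1), (4, 2), (4, 3), (5, 0), (5, 1), (5, 2), (5, 3), (6, 0), (6, 1), (6, 2), (6, 3), (7, 0), (7, 1), (7, 2), (7, 3)]

Answer: 32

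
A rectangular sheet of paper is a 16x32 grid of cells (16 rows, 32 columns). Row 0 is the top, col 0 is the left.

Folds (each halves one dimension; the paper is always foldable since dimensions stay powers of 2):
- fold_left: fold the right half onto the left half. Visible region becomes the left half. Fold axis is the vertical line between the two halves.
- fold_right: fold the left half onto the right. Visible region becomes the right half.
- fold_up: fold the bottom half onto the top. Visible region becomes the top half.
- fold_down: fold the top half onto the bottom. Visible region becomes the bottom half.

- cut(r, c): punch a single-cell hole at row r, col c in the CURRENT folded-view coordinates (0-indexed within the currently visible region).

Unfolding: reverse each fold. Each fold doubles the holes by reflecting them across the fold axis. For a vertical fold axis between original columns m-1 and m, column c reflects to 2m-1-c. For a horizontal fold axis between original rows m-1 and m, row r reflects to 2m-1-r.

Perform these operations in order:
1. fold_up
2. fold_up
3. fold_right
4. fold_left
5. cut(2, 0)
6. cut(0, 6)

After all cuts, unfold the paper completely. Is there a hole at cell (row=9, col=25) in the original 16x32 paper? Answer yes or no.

Op 1 fold_up: fold axis h@8; visible region now rows[0,8) x cols[0,32) = 8x32
Op 2 fold_up: fold axis h@4; visible region now rows[0,4) x cols[0,32) = 4x32
Op 3 fold_right: fold axis v@16; visible region now rows[0,4) x cols[16,32) = 4x16
Op 4 fold_left: fold axis v@24; visible region now rows[0,4) x cols[16,24) = 4x8
Op 5 cut(2, 0): punch at orig (2,16); cuts so far [(2, 16)]; region rows[0,4) x cols[16,24) = 4x8
Op 6 cut(0, 6): punch at orig (0,22); cuts so far [(0, 22), (2, 16)]; region rows[0,4) x cols[16,24) = 4x8
Unfold 1 (reflect across v@24): 4 holes -> [(0, 22), (0, 25), (2, 16), (2, 31)]
Unfold 2 (reflect across v@16): 8 holes -> [(0, 6), (0, 9), (0, 22), (0, 25), (2, 0), (2, 15), (2, 16), (2, 31)]
Unfold 3 (reflect across h@4): 16 holes -> [(0, 6), (0, 9), (0, 22), (0, 25), (2, 0), (2, 15), (2, 16), (2, 31), (5, 0), (5, 15), (5, 16), (5, 31), (7, 6), (7, 9), (7, 22), (7, 25)]
Unfold 4 (reflect across h@8): 32 holes -> [(0, 6), (0, 9), (0, 22), (0, 25), (2, 0), (2, 15), (2, 16), (2, 31), (5, 0), (5, 15), (5, 16), (5, 31), (7, 6), (7, 9), (7, 22), (7, 25), (8, 6), (8, 9), (8, 22), (8, 25), (10, 0), (10, 15), (10, 16), (10, 31), (13, 0), (13, 15), (13, 16), (13, 31), (15, 6), (15, 9), (15, 22), (15, 25)]
Holes: [(0, 6), (0, 9), (0, 22), (0, 25), (2, 0), (2, 15), (2, 16), (2, 31), (5, 0), (5, 15), (5, 16), (5, 31), (7, 6), (7, 9), (7, 22), (7, 25), (8, 6), (8, 9), (8, 22), (8, 25), (10, 0), (10, 15), (10, 16), (10, 31), (13, 0), (13, 15), (13, 16), (13, 31), (15, 6), (15, 9), (15, 22), (15, 25)]

Answer: no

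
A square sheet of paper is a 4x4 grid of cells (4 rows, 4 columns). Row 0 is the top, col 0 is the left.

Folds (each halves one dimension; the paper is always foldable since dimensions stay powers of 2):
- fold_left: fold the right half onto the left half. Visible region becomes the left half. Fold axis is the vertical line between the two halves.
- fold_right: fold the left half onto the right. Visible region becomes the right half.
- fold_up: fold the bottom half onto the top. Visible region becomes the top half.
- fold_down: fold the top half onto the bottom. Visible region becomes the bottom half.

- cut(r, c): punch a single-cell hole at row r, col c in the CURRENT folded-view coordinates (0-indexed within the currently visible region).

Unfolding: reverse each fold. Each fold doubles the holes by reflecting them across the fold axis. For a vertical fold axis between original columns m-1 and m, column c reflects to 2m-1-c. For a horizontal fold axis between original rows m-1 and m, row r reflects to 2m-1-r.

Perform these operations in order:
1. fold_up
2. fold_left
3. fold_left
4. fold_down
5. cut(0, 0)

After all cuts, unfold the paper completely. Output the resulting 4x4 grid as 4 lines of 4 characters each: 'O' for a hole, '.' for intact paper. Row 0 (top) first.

Answer: OOOO
OOOO
OOOO
OOOO

Derivation:
Op 1 fold_up: fold axis h@2; visible region now rows[0,2) x cols[0,4) = 2x4
Op 2 fold_left: fold axis v@2; visible region now rows[0,2) x cols[0,2) = 2x2
Op 3 fold_left: fold axis v@1; visible region now rows[0,2) x cols[0,1) = 2x1
Op 4 fold_down: fold axis h@1; visible region now rows[1,2) x cols[0,1) = 1x1
Op 5 cut(0, 0): punch at orig (1,0); cuts so far [(1, 0)]; region rows[1,2) x cols[0,1) = 1x1
Unfold 1 (reflect across h@1): 2 holes -> [(0, 0), (1, 0)]
Unfold 2 (reflect across v@1): 4 holes -> [(0, 0), (0, 1), (1, 0), (1, 1)]
Unfold 3 (reflect across v@2): 8 holes -> [(0, 0), (0, 1), (0, 2), (0, 3), (1, 0), (1, 1), (1, 2), (1, 3)]
Unfold 4 (reflect across h@2): 16 holes -> [(0, 0), (0, 1), (0, 2), (0, 3), (1, 0), (1, 1), (1, 2), (1, 3), (2, 0), (2, 1), (2, 2), (2, 3), (3, 0), (3, 1), (3, 2), (3, 3)]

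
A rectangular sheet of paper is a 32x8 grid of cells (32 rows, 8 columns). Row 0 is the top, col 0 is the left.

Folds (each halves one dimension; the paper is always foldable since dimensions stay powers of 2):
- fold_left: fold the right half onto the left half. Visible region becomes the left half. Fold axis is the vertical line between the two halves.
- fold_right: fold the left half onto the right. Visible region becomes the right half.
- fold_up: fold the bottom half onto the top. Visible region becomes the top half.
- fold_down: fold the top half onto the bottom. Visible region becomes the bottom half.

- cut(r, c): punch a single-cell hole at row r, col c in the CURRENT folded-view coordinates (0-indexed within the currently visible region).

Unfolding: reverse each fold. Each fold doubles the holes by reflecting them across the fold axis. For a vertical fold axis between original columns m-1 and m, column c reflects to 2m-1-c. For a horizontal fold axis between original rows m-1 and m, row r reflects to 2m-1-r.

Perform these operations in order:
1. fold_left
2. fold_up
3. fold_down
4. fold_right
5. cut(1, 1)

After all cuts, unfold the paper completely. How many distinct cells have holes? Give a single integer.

Op 1 fold_left: fold axis v@4; visible region now rows[0,32) x cols[0,4) = 32x4
Op 2 fold_up: fold axis h@16; visible region now rows[0,16) x cols[0,4) = 16x4
Op 3 fold_down: fold axis h@8; visible region now rows[8,16) x cols[0,4) = 8x4
Op 4 fold_right: fold axis v@2; visible region now rows[8,16) x cols[2,4) = 8x2
Op 5 cut(1, 1): punch at orig (9,3); cuts so far [(9, 3)]; region rows[8,16) x cols[2,4) = 8x2
Unfold 1 (reflect across v@2): 2 holes -> [(9, 0), (9, 3)]
Unfold 2 (reflect across h@8): 4 holes -> [(6, 0), (6, 3), (9, 0), (9, 3)]
Unfold 3 (reflect across h@16): 8 holes -> [(6, 0), (6, 3), (9, 0), (9, 3), (22, 0), (22, 3), (25, 0), (25, 3)]
Unfold 4 (reflect across v@4): 16 holes -> [(6, 0), (6, 3), (6, 4), (6, 7), (9, 0), (9, 3), (9, 4), (9, 7), (22, 0), (22, 3), (22, 4), (22, 7), (25, 0), (25, 3), (25, 4), (25, 7)]

Answer: 16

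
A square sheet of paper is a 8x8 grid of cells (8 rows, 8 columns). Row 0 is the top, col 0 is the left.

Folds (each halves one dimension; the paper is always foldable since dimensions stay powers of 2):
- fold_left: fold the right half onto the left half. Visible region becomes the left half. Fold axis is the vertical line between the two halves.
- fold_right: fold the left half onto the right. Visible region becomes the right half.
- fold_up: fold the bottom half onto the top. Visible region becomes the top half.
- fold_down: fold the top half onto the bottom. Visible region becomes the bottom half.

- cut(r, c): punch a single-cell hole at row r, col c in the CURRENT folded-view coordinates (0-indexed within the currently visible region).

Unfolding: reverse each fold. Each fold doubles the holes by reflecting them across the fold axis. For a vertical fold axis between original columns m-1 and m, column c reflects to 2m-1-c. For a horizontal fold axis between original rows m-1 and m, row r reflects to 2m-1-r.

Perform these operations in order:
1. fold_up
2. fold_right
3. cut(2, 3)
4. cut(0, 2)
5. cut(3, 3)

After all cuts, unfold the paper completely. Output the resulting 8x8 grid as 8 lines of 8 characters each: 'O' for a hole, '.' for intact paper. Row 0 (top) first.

Answer: .O....O.
........
O......O
O......O
O......O
O......O
........
.O....O.

Derivation:
Op 1 fold_up: fold axis h@4; visible region now rows[0,4) x cols[0,8) = 4x8
Op 2 fold_right: fold axis v@4; visible region now rows[0,4) x cols[4,8) = 4x4
Op 3 cut(2, 3): punch at orig (2,7); cuts so far [(2, 7)]; region rows[0,4) x cols[4,8) = 4x4
Op 4 cut(0, 2): punch at orig (0,6); cuts so far [(0, 6), (2, 7)]; region rows[0,4) x cols[4,8) = 4x4
Op 5 cut(3, 3): punch at orig (3,7); cuts so far [(0, 6), (2, 7), (3, 7)]; region rows[0,4) x cols[4,8) = 4x4
Unfold 1 (reflect across v@4): 6 holes -> [(0, 1), (0, 6), (2, 0), (2, 7), (3, 0), (3, 7)]
Unfold 2 (reflect across h@4): 12 holes -> [(0, 1), (0, 6), (2, 0), (2, 7), (3, 0), (3, 7), (4, 0), (4, 7), (5, 0), (5, 7), (7, 1), (7, 6)]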